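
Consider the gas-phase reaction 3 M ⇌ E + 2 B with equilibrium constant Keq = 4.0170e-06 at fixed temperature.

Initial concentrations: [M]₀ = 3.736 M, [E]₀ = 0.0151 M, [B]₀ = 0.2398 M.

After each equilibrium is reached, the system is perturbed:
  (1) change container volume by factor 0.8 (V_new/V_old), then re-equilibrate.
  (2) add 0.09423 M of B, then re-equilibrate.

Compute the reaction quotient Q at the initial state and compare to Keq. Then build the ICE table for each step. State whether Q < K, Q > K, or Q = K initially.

Q₀ = 1.6652e-05; Q > K (proceeds reverse)

Q₀ = 1.6652e-05 vs Keq = 4.0170e-06 ⇒ Q>K, reverse
Step 1:
                    M           E           B
  init          3.736      0.0151      0.2398
  Δ           0.03181     -0.0106    -0.02121
  eq            3.768    0.004497      0.2186
  solve Keq expr → x = -0.0106; check Q = 4.0170e-06
Then change container volume by factor 0.8 (V_new/V_old).
Step 2:
                    M           E           B
  init           4.71    0.005621      0.2732
  Δ                 0           0           0
  eq             4.71    0.005621      0.2732
  solve Keq expr → x = 0; check Q = 4.0170e-06
Then add 0.09423 M of B.
Step 3:
                    M           E           B
  init           4.71    0.005621      0.3675
  Δ          0.007245   -0.002415    -0.00483
  eq            4.717    0.003206      0.3626
  solve Keq expr → x = -0.002415; check Q = 4.0170e-06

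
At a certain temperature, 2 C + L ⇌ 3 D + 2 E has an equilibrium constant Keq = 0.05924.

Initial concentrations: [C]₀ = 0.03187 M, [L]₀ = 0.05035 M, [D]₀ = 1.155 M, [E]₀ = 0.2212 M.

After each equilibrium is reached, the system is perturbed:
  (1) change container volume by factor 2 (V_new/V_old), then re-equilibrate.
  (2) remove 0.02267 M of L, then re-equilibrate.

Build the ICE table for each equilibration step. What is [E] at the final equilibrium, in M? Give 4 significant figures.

Q₀ = 1474 vs Keq = 0.05924 ⇒ Q>K, reverse
Step 1:
                    C           L           D           E
  I           0.03187     0.05035       1.155      0.2212
  C            0.1948     0.09738     -0.2921     -0.1948
  E            0.2266      0.1477      0.8629     0.02645
  solve Keq expr → x = -0.09738; check Q = 0.05924
Then change container volume by factor 2 (V_new/V_old).
Step 2:
                    C           L           D           E
  I            0.1133     0.07386      0.4314     0.01322
  C         -0.009216   -0.004608     0.01382    0.009216
  E            0.1041     0.06925      0.4453     0.02244
  solve Keq expr → x = 0.004608; check Q = 0.05924
Then remove 0.02267 M of L.
Step 3:
                    C           L           D           E
  I            0.1041     0.04658      0.4453     0.02244
  C          0.002933    0.001467     -0.0044   -0.002933
  E             0.107     0.04805      0.4409     0.01951
  solve Keq expr → x = -0.001467; check Q = 0.05924

[E]_eq = 0.01951 M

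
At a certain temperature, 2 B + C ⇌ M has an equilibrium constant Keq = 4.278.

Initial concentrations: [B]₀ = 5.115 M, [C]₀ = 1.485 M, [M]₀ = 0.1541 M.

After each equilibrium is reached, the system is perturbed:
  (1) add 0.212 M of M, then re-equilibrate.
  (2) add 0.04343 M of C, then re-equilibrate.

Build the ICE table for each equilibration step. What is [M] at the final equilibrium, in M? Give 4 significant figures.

Q₀ = 0.003966 vs Keq = 4.278 ⇒ Q<K, forward
Step 1:
                  B         C         M
  Initial     5.115     1.485    0.1541
  Change      -2.83    -1.415     1.415
  Equil       2.285   0.07021     1.569
  solve Keq expr → x = 1.415; check Q = 4.278
Then add 0.212 M of M.
Step 2:
                  B         C         M
  Initial     2.285   0.07021     1.781
  Change    0.01605  0.008026 -0.008026
  Equil       2.301   0.07824     1.773
  solve Keq expr → x = -0.008026; check Q = 4.278
Then add 0.04343 M of C.
Step 3:
                  B         C         M
  Initial     2.301    0.1217     1.773
  Change     -0.073   -0.0365    0.0365
  Equil       2.228   0.08517     1.809
  solve Keq expr → x = 0.0365; check Q = 4.278

[M]_eq = 1.809 M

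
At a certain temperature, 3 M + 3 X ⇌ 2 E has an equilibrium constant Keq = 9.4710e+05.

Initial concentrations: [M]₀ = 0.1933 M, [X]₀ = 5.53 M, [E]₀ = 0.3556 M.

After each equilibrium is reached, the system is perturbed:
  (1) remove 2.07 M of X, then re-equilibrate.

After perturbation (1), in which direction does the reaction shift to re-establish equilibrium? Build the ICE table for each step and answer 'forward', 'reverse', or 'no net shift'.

Q₀ = 0.1035 vs Keq = 9.4710e+05 ⇒ Q<K, forward
Step 1:
                   M          X          E
  Initial     0.1933       5.53     0.3556
  Change     -0.1921    -0.1921     0.1281
  Equil     0.001175      5.338     0.4837
  solve Keq expr → x = 0.06404; check Q = 9.4710e+05
Then remove 2.07 M of X.
Step 2:
                   M          X          E
  Initial   0.001175      3.268     0.4837
  Change  7.4283e-04 7.4283e-04 -4.9522e-04
  Equil     0.001918      3.269     0.4832
  solve Keq expr → x = -2.4761e-04; check Q = 9.4710e+05

Direction: reverse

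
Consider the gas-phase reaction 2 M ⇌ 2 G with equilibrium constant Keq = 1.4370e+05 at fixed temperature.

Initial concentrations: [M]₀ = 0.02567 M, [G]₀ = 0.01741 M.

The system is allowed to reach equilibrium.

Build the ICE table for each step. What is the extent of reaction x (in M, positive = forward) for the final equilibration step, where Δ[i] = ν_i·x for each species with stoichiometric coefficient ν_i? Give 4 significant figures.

x = 0.01278 M

Q₀ = 0.46 vs Keq = 1.4370e+05 ⇒ Q<K, forward
Step 1:
                  M         G
  I         0.02567   0.01741
  C        -0.02556   0.02556
  E       1.1335e-04   0.04297
  solve Keq expr → x = 0.01278; check Q = 1.4370e+05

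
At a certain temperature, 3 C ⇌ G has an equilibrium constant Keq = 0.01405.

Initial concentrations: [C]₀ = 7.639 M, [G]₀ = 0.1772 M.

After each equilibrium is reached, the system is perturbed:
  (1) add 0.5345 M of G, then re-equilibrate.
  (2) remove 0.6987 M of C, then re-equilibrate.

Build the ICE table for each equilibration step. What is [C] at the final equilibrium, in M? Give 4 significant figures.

Q₀ = 3.9752e-04 vs Keq = 0.01405 ⇒ Q<K, forward
Step 1:
                  C         G
  I           7.639    0.1772
  C          -3.187     1.062
  E           4.452      1.24
  solve Keq expr → x = 1.062; check Q = 0.01405
Then add 0.5345 M of G.
Step 2:
                  C         G
  I           4.452     1.774
  C          0.4271   -0.1424
  E           4.879     1.632
  solve Keq expr → x = -0.1424; check Q = 0.01405
Then remove 0.6987 M of C.
Step 3:
                  C         G
  I            4.18     1.632
  C          0.5196   -0.1732
  E             4.7     1.459
  solve Keq expr → x = -0.1732; check Q = 0.01405

[C]_eq = 4.7 M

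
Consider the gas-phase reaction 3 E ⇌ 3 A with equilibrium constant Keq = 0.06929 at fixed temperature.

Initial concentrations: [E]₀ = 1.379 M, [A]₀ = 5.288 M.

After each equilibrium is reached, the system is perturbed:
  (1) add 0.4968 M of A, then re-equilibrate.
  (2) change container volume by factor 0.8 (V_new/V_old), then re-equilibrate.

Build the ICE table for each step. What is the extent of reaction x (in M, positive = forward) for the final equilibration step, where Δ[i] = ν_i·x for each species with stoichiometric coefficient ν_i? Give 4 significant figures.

Q₀ = 56.39 vs Keq = 0.06929 ⇒ Q>K, reverse
Step 1:
                    E           A
  init          1.379       5.288
  Δ             3.347      -3.347
  eq            4.726       1.941
  solve Keq expr → x = -1.116; check Q = 0.06929
Then add 0.4968 M of A.
Step 2:
                    E           A
  init          4.726       2.438
  Δ            0.3522     -0.3522
  eq            5.078       2.086
  solve Keq expr → x = -0.1174; check Q = 0.06929
Then change container volume by factor 0.8 (V_new/V_old).
Step 3:
                    E           A
  init          6.348       2.607
  Δ                 0           0
  eq            6.348       2.607
  solve Keq expr → x = 0; check Q = 0.06929

x = 0 M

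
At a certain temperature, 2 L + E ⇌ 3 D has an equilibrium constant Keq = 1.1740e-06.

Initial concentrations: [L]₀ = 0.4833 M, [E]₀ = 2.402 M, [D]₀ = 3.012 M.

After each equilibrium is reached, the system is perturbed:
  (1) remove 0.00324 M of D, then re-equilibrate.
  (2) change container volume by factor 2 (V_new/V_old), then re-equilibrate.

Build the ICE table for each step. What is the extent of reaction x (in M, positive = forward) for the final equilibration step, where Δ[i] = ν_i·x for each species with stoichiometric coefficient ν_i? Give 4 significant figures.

x = 0 M

Q₀ = 48.7 vs Keq = 1.1740e-06 ⇒ Q>K, reverse
Step 1:
                   L          E          D
  init        0.4833      2.402      3.012
  Δ            1.989     0.9943     -2.983
  eq           2.472      3.396    0.02899
  solve Keq expr → x = -0.9943; check Q = 1.1740e-06
Then remove 0.00324 M of D.
Step 2:
                   L          E          D
  init         2.472      3.396    0.02575
  Δ        -0.002147  -0.001073    0.00322
  eq            2.47      3.395    0.02897
  solve Keq expr → x = 0.001073; check Q = 1.1740e-06
Then change container volume by factor 2 (V_new/V_old).
Step 3:
                   L          E          D
  init         1.235      1.698    0.01449
  Δ                0          0          0
  eq           1.235      1.698    0.01449
  solve Keq expr → x = 0; check Q = 1.1740e-06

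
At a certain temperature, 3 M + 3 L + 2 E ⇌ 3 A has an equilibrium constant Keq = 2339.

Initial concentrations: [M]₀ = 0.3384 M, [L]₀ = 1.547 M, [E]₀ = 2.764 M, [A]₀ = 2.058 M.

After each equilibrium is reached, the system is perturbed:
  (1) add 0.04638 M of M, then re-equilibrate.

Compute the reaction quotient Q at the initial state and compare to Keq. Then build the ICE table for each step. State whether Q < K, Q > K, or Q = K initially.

Q₀ = 7.952 vs Keq = 2339 ⇒ Q<K, forward
Step 1:
                    M           L           E           A
  Initial      0.3384       1.547       2.764       2.058
  Change      -0.2659     -0.2659     -0.1773      0.2659
  Equil       0.07252       1.281       2.587       2.324
  solve Keq expr → x = 0.08863; check Q = 2339
Then add 0.04638 M of M.
Step 2:
                    M           L           E           A
  Initial      0.1189       1.281       2.587       2.324
  Change     -0.04201    -0.04201    -0.02801     0.04201
  Equil       0.07689       1.239       2.559       2.366
  solve Keq expr → x = 0.014; check Q = 2339

Q₀ = 7.952; Q < K (proceeds forward)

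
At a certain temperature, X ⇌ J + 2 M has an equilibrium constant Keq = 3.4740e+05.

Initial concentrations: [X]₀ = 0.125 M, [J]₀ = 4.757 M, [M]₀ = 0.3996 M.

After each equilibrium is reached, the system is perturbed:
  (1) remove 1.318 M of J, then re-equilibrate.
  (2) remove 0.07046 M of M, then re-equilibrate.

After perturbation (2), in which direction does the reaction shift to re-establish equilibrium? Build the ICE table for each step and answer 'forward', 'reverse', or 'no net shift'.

Q₀ = 6.077 vs Keq = 3.4740e+05 ⇒ Q<K, forward
Step 1:
                  X         J         M
  Initial     0.125     4.757    0.3996
  Change     -0.125     0.125      0.25
  Equil   5.9298e-06     4.882    0.6496
  solve Keq expr → x = 0.125; check Q = 3.4740e+05
Then remove 1.318 M of J.
Step 2:
                  X         J         M
  Initial 5.9298e-06     3.564    0.6496
  Change  -1.6008e-06 1.6008e-06 3.2017e-06
  Equil   4.3290e-06     3.564    0.6496
  solve Keq expr → x = 1.6008e-06; check Q = 3.4740e+05
Then remove 0.07046 M of M.
Step 3:
                  X         J         M
  Initial 4.3290e-06     3.564    0.5791
  Change  -8.8816e-07 8.8816e-07 1.7763e-06
  Equil   3.4408e-06     3.564    0.5791
  solve Keq expr → x = 8.8816e-07; check Q = 3.4740e+05

Direction: forward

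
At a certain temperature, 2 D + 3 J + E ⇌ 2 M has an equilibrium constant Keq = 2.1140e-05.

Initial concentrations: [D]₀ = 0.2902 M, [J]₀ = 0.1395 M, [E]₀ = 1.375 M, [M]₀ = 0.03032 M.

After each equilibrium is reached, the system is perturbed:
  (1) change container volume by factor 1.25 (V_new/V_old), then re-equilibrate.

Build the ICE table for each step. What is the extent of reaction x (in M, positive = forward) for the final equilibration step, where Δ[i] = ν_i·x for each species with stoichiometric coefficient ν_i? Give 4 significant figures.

x = -1.9837e-05 M

Q₀ = 2.924 vs Keq = 2.1140e-05 ⇒ Q>K, reverse
Step 1:
                  D         J         E         M
  I          0.2902    0.1395     1.375   0.03032
  C         0.03018   0.04527   0.01509  -0.03018
  E          0.3204    0.1848      1.39 1.3794e-04
  solve Keq expr → x = -0.01509; check Q = 2.1140e-05
Then change container volume by factor 1.25 (V_new/V_old).
Step 2:
                  D         J         E         M
  I          0.2563    0.1478     1.112 1.1035e-04
  C       3.9673e-05 5.9510e-05 1.9837e-05 -3.9673e-05
  E          0.2563    0.1479     1.112 7.0681e-05
  solve Keq expr → x = -1.9837e-05; check Q = 2.1140e-05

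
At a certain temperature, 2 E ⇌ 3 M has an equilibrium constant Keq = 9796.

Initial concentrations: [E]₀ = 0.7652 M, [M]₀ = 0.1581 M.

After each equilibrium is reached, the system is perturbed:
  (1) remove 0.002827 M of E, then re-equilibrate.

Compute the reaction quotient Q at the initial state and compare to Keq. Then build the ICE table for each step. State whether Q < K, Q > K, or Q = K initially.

Q₀ = 0.006749; Q < K (proceeds forward)

Q₀ = 0.006749 vs Keq = 9796 ⇒ Q<K, forward
Step 1:
                   E          M
  init        0.7652     0.1581
  Δ          -0.7505      1.126
  eq          0.0147      1.284
  solve Keq expr → x = 0.3753; check Q = 9796
Then remove 0.002827 M of E.
Step 2:
                   E          M
  init       0.01187      1.284
  Δ         0.002756  -0.004134
  eq         0.01463       1.28
  solve Keq expr → x = -0.001378; check Q = 9796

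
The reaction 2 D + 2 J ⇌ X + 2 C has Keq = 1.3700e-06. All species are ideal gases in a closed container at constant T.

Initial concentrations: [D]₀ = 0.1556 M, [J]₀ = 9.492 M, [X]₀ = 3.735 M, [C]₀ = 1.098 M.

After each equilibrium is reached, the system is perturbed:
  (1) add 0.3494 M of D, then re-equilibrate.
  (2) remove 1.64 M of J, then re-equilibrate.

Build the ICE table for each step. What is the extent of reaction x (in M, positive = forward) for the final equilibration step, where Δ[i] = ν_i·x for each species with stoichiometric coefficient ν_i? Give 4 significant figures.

Q₀ = 2.064 vs Keq = 1.3700e-06 ⇒ Q>K, reverse
Step 1:
                  D         J         X         C
  I          0.1556     9.492     3.735     1.098
  C           1.089     1.089   -0.5447    -1.089
  E           1.245     10.58      3.19  0.008633
  solve Keq expr → x = -0.5447; check Q = 1.3700e-06
Then add 0.3494 M of D.
Step 2:
                  D         J         X         C
  I           1.594     10.58      3.19  0.008633
  C       -0.002402 -0.002402  0.001201  0.002402
  E           1.592     10.58     3.192   0.01103
  solve Keq expr → x = 0.001201; check Q = 1.3700e-06
Then remove 1.64 M of J.
Step 3:
                  D         J         X         C
  I           1.592     8.939     3.192   0.01103
  C        0.001698  0.001698 -8.4880e-04 -0.001698
  E           1.594     8.941     3.191  0.009337
  solve Keq expr → x = -8.4880e-04; check Q = 1.3700e-06

x = -8.4880e-04 M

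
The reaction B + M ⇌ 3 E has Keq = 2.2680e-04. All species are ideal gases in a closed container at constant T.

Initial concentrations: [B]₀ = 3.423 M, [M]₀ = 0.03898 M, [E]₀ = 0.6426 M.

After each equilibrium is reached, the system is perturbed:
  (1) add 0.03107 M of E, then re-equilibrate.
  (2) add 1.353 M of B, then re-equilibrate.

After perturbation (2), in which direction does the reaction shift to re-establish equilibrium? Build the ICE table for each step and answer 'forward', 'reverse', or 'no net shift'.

Q₀ = 1.989 vs Keq = 2.2680e-04 ⇒ Q>K, reverse
Step 1:
                  B         M         E
  I           3.423   0.03898    0.6426
  C           0.195     0.195   -0.5849
  E           3.618     0.234   0.05769
  solve Keq expr → x = -0.195; check Q = 2.2680e-04
Then add 0.03107 M of E.
Step 2:
                  B         M         E
  I           3.618     0.234   0.08876
  C         0.01007   0.01007   -0.0302
  E           3.628     0.244   0.05856
  solve Keq expr → x = -0.01007; check Q = 2.2680e-04
Then add 1.353 M of B.
Step 3:
                  B         M         E
  I           4.981     0.244   0.05856
  C       -0.002109 -0.002109  0.006328
  E           4.979    0.2419   0.06488
  solve Keq expr → x = 0.002109; check Q = 2.2680e-04

Direction: forward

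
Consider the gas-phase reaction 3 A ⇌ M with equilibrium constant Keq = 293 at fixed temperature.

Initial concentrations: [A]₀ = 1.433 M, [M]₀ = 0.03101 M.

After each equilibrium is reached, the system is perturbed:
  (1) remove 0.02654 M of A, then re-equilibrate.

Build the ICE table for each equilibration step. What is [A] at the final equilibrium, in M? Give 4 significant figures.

[A]_eq = 0.1163 M

Q₀ = 0.01054 vs Keq = 293 ⇒ Q<K, forward
Step 1:
                  A         M
  Initial     1.433   0.03101
  Change     -1.316    0.4387
  Equil       0.117    0.4697
  solve Keq expr → x = 0.4387; check Q = 293
Then remove 0.02654 M of A.
Step 2:
                  A         M
  Initial   0.09049    0.4697
  Change    0.02582 -0.008607
  Equil      0.1163    0.4611
  solve Keq expr → x = -0.008607; check Q = 293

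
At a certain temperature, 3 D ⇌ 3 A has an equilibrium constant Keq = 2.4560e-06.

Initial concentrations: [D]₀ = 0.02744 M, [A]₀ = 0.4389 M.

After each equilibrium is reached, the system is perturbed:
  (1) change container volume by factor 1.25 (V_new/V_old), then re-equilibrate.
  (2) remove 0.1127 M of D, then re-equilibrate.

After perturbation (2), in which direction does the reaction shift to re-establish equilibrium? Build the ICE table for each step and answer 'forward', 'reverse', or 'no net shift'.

Q₀ = 4092 vs Keq = 2.4560e-06 ⇒ Q>K, reverse
Step 1:
                   D          A
  I          0.02744     0.4389
  C           0.4327    -0.4327
  E           0.4601   0.006208
  solve Keq expr → x = -0.1442; check Q = 2.4560e-06
Then change container volume by factor 1.25 (V_new/V_old).
Step 2:
                   D          A
  I           0.3681   0.004966
  C                0          0
  E           0.3681   0.004966
  solve Keq expr → x = 0; check Q = 2.4560e-06
Then remove 0.1127 M of D.
Step 3:
                   D          A
  I           0.2554   0.004966
  C           0.0015    -0.0015
  E           0.2569   0.003466
  solve Keq expr → x = -5.0010e-04; check Q = 2.4560e-06

Direction: reverse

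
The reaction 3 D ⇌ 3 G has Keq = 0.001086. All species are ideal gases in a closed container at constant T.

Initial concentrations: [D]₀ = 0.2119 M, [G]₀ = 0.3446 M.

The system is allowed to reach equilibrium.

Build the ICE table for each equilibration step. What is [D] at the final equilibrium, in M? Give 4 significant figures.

[D]_eq = 0.5046 M

Q₀ = 4.301 vs Keq = 0.001086 ⇒ Q>K, reverse
Step 1:
                   D          G
  init        0.2119     0.3446
  Δ           0.2927    -0.2927
  eq          0.5046    0.05187
  solve Keq expr → x = -0.09758; check Q = 0.001086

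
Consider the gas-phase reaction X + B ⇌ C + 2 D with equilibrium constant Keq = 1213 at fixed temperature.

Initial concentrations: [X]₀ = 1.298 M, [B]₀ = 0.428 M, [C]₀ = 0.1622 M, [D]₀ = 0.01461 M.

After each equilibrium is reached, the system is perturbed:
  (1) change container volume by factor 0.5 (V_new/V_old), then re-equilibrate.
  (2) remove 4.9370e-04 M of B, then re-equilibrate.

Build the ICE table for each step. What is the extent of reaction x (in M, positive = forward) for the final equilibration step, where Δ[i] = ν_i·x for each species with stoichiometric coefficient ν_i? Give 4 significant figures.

Q₀ = 6.2321e-05 vs Keq = 1213 ⇒ Q<K, forward
Step 1:
                    X           B           C           D
  Initial       1.298       0.428      0.1622     0.01461
  Change      -0.4276     -0.4276      0.4276      0.8552
  Equil        0.8704  4.2257e-04      0.5898      0.8698
  solve Keq expr → x = 0.4276; check Q = 1213
Then change container volume by factor 0.5 (V_new/V_old).
Step 2:
                    X           B           C           D
  Initial       1.741  8.4514e-04        1.18        1.74
  Change   8.3987e-04  8.3987e-04 -8.3987e-04    -0.00168
  Equil         1.742    0.001685       1.179       1.738
  solve Keq expr → x = -8.3987e-04; check Q = 1213
Then remove 4.9370e-04 M of B.
Step 3:
                    X           B           C           D
  Initial       1.742    0.001191       1.179       1.738
  Change   4.9062e-04  4.9062e-04 -4.9062e-04 -9.8125e-04
  Equil         1.742    0.001682       1.178       1.737
  solve Keq expr → x = -4.9062e-04; check Q = 1213

x = -4.9062e-04 M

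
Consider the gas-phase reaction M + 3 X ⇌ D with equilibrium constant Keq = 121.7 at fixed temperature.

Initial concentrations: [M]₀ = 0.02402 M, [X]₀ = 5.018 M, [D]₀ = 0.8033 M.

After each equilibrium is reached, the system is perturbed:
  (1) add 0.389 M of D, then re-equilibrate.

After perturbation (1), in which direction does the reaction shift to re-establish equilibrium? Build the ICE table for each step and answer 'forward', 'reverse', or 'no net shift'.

Q₀ = 0.2647 vs Keq = 121.7 ⇒ Q<K, forward
Step 1:
                    M           X           D
  Initial     0.02402       5.018      0.8033
  Change     -0.02396    -0.07189     0.02396
  Equil    5.6178e-05       4.946      0.8273
  solve Keq expr → x = 0.02396; check Q = 121.7
Then add 0.389 M of D.
Step 2:
                    M           X           D
  Initial  5.6178e-05       4.946       1.216
  Change   2.6410e-05  7.9231e-05 -2.6410e-05
  Equil    8.2588e-05       4.946       1.216
  solve Keq expr → x = -2.6410e-05; check Q = 121.7

Direction: reverse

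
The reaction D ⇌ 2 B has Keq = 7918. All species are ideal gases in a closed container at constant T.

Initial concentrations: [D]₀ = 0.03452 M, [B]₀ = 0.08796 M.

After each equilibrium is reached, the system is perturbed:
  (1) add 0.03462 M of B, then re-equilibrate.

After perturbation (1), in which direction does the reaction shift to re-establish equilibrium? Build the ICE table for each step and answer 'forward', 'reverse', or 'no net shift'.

Direction: reverse

Q₀ = 0.2241 vs Keq = 7918 ⇒ Q<K, forward
Step 1:
                  D         B
  Initial   0.03452   0.08796
  Change   -0.03452   0.06903
  Equil   3.1128e-06     0.157
  solve Keq expr → x = 0.03452; check Q = 7918
Then add 0.03462 M of B.
Step 2:
                  D         B
  Initial 3.1128e-06    0.1916
  Change  1.5241e-06 -3.0481e-06
  Equil   4.6369e-06    0.1916
  solve Keq expr → x = -1.5241e-06; check Q = 7918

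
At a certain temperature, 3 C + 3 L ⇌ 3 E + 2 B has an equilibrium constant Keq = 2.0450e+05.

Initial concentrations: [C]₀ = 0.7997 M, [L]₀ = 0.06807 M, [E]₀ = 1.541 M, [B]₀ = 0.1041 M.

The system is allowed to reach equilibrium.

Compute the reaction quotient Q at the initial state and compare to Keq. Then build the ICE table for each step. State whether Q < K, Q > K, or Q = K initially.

Q₀ = 245.8 vs Keq = 2.0450e+05 ⇒ Q<K, forward
Step 1:
                   C          L          E          B
  I           0.7997    0.06807      1.541     0.1041
  C         -0.05807   -0.05807    0.05807    0.03871
  E           0.7416   0.009999      1.599     0.1428
  solve Keq expr → x = 0.01936; check Q = 2.0450e+05

Q₀ = 245.8; Q < K (proceeds forward)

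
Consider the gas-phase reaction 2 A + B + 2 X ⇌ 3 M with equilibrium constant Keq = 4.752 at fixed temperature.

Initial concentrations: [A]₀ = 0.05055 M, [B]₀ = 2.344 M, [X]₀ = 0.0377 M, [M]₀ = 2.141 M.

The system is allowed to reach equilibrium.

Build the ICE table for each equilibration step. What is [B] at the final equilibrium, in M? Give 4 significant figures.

Q₀ = 1.1528e+06 vs Keq = 4.752 ⇒ Q>K, reverse
Step 1:
                  A         B         X         M
  I         0.05055     2.344    0.0377     2.141
  C          0.5877    0.2939    0.5877   -0.8816
  E          0.6383     2.638    0.6254     1.259
  solve Keq expr → x = -0.2939; check Q = 4.752

[B]_eq = 2.638 M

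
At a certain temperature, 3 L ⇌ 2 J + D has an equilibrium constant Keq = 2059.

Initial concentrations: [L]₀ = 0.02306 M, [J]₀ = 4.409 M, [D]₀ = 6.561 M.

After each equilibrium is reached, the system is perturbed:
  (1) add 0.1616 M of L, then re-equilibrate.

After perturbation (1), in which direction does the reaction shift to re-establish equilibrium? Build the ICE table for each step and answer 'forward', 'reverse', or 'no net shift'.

Q₀ = 1.0401e+07 vs Keq = 2059 ⇒ Q>K, reverse
Step 1:
                  L         J         D
  init      0.02306     4.409     6.561
  Δ           0.356   -0.2373   -0.1187
  eq          0.379     4.172     6.442
  solve Keq expr → x = -0.1187; check Q = 2059
Then add 0.1616 M of L.
Step 2:
                  L         J         D
  init       0.5406     4.172     6.442
  Δ         -0.1544    0.1029   0.05146
  eq         0.3863     4.275     6.494
  solve Keq expr → x = 0.05146; check Q = 2059

Direction: forward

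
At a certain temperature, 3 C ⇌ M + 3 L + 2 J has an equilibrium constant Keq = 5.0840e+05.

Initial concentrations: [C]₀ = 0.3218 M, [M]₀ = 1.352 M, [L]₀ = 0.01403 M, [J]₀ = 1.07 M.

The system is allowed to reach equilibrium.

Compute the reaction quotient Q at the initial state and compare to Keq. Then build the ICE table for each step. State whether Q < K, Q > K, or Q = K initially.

Q₀ = 1.2828e-04 vs Keq = 5.0840e+05 ⇒ Q<K, forward
Step 1:
                   C          M          L          J
  Initial     0.3218      1.352    0.01403       1.07
  Change     -0.3163     0.1054     0.3163     0.2108
  Equil     0.005534      1.457     0.3303      1.281
  solve Keq expr → x = 0.1054; check Q = 5.0840e+05

Q₀ = 1.2828e-04; Q < K (proceeds forward)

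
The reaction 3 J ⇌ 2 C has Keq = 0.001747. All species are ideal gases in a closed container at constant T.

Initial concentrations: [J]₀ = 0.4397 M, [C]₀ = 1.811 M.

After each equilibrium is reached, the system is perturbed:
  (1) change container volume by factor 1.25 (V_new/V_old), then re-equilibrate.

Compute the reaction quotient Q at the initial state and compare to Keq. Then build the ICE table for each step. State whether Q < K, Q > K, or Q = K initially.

Q₀ = 38.58; Q > K (proceeds reverse)

Q₀ = 38.58 vs Keq = 0.001747 ⇒ Q>K, reverse
Step 1:
                    J           C
  init         0.4397       1.811
  Δ             2.414      -1.609
  eq            2.854      0.2015
  solve Keq expr → x = -0.8047; check Q = 0.001747
Then change container volume by factor 1.25 (V_new/V_old).
Step 2:
                    J           C
  init          2.283      0.1612
  Δ           0.02235     -0.0149
  eq            2.305      0.1463
  solve Keq expr → x = -0.007449; check Q = 0.001747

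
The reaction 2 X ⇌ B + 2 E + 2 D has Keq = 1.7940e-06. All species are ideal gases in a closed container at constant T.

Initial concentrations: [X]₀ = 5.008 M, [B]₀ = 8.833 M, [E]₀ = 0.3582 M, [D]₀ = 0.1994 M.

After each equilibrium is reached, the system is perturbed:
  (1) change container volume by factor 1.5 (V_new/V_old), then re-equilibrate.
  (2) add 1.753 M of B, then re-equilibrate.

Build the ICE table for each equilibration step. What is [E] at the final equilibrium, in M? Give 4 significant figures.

Q₀ = 0.001797 vs Keq = 1.7940e-06 ⇒ Q>K, reverse
Step 1:
                   X          B          E          D
  Initial      5.008      8.833     0.3582     0.1994
  Change      0.1858   -0.09288    -0.1858    -0.1858
  Equil        5.194       8.74     0.1724    0.01365
  solve Keq expr → x = -0.09288; check Q = 1.7940e-06
Then change container volume by factor 1.5 (V_new/V_old).
Step 2:
                   X          B          E          D
  Initial      3.463      5.827      0.115   0.009097
  Change   -0.006665   0.003332   0.006665   0.006665
  Equil        3.456       5.83     0.1216    0.01576
  solve Keq expr → x = 0.003332; check Q = 1.7940e-06
Then add 1.753 M of B.
Step 3:
                   X          B          E          D
  Initial      3.456      7.583     0.1216    0.01576
  Change    0.001734 -8.6684e-04  -0.001734  -0.001734
  Equil        3.458      7.582     0.1199    0.01403
  solve Keq expr → x = -8.6684e-04; check Q = 1.7940e-06

[E]_eq = 0.1199 M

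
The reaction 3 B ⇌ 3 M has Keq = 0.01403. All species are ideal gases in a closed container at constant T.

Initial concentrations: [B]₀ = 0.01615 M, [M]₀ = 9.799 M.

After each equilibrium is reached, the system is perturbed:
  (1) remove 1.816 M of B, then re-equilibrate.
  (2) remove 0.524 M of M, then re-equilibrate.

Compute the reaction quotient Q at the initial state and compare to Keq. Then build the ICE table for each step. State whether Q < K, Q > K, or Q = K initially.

Q₀ = 2.2337e+08; Q > K (proceeds reverse)

Q₀ = 2.2337e+08 vs Keq = 0.01403 ⇒ Q>K, reverse
Step 1:
                    B           M
  init        0.01615       9.799
  Δ             7.892      -7.892
  eq            7.908       1.907
  solve Keq expr → x = -2.631; check Q = 0.01403
Then remove 1.816 M of B.
Step 2:
                    B           M
  init          6.092       1.907
  Δ            0.3529     -0.3529
  eq            6.445       1.554
  solve Keq expr → x = -0.1176; check Q = 0.01403
Then remove 0.524 M of M.
Step 3:
                    B           M
  init          6.445        1.03
  Δ           -0.4222      0.4222
  eq            6.023       1.453
  solve Keq expr → x = 0.1407; check Q = 0.01403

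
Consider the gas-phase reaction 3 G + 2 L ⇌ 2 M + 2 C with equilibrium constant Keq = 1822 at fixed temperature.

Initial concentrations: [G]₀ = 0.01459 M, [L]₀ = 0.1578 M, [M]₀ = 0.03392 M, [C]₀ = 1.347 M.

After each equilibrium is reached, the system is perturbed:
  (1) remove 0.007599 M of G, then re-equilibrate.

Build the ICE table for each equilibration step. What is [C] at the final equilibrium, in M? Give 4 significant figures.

Q₀ = 2.6994e+04 vs Keq = 1822 ⇒ Q>K, reverse
Step 1:
                   G          L          M          C
  I          0.01459     0.1578    0.03392      1.347
  C          0.01344   0.008958  -0.008958  -0.008958
  E          0.02803     0.1668    0.02496      1.338
  solve Keq expr → x = -0.004479; check Q = 1822
Then remove 0.007599 M of G.
Step 2:
                   G          L          M          C
  I          0.02043     0.1668    0.02496      1.338
  C         0.004792   0.003195  -0.003195  -0.003195
  E          0.02522       0.17    0.02177      1.335
  solve Keq expr → x = -0.001597; check Q = 1822

[C]_eq = 1.335 M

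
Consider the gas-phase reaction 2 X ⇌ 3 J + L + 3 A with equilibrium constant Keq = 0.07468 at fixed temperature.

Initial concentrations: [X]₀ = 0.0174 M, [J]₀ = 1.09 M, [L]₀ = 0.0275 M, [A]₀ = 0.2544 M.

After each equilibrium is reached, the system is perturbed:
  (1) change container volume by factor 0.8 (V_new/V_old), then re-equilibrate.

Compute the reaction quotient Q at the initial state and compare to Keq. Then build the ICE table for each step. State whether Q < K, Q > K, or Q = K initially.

Q₀ = 1.937 vs Keq = 0.07468 ⇒ Q>K, reverse
Step 1:
                    X           J           L           A
  I            0.0174        1.09      0.0275      0.2544
  C           0.02769    -0.04153    -0.01384    -0.04153
  E           0.04509       1.048     0.01366      0.2129
  solve Keq expr → x = -0.01384; check Q = 0.07468
Then change container volume by factor 0.8 (V_new/V_old).
Step 2:
                    X           J           L           A
  I           0.05636       1.311     0.01707      0.2661
  C           0.01247     -0.0187   -0.006233     -0.0187
  E           0.06883       1.292     0.01084      0.2474
  solve Keq expr → x = -0.006233; check Q = 0.07468

Q₀ = 1.937; Q > K (proceeds reverse)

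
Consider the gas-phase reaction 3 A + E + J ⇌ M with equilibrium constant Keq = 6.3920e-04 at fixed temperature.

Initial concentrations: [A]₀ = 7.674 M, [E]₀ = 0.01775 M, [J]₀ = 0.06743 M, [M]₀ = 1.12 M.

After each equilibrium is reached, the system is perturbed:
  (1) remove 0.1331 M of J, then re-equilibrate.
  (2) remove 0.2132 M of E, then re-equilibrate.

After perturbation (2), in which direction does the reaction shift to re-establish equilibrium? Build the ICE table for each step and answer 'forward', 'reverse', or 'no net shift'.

Direction: reverse

Q₀ = 2.071 vs Keq = 6.3920e-04 ⇒ Q>K, reverse
Step 1:
                    A           E           J           M
  init          7.674     0.01775     0.06743        1.12
  Δ             2.222      0.7405      0.7405     -0.7405
  eq            9.896      0.7583       0.808      0.3795
  solve Keq expr → x = -0.7405; check Q = 6.3920e-04
Then remove 0.1331 M of J.
Step 2:
                    A           E           J           M
  init          9.896      0.7583      0.6749      0.3795
  Δ           0.08451     0.02817     0.02817    -0.02817
  eq             9.98      0.7864       0.703      0.3513
  solve Keq expr → x = -0.02817; check Q = 6.3920e-04
Then remove 0.2132 M of E.
Step 3:
                    A           E           J           M
  init           9.98      0.5732       0.703      0.3513
  Δ            0.1355     0.04517     0.04517    -0.04517
  eq            10.12      0.6184      0.7482      0.3061
  solve Keq expr → x = -0.04517; check Q = 6.3920e-04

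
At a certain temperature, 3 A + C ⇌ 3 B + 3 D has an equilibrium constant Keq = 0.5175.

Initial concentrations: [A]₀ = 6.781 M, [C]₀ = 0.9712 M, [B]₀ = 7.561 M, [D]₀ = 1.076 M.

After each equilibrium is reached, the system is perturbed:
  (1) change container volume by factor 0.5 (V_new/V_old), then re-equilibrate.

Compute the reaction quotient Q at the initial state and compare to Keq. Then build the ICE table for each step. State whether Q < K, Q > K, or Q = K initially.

Q₀ = 1.778; Q > K (proceeds reverse)

Q₀ = 1.778 vs Keq = 0.5175 ⇒ Q>K, reverse
Step 1:
                  A         C         B         D
  I           6.781    0.9712     7.561     1.076
  C          0.2808   0.09359   -0.2808   -0.2808
  E           7.062     1.065      7.28    0.7952
  solve Keq expr → x = -0.09359; check Q = 0.5175
Then change container volume by factor 0.5 (V_new/V_old).
Step 2:
                  A         C         B         D
  I           14.12      2.13     14.56      1.59
  C          0.4908    0.1636   -0.4908   -0.4908
  E           14.61     2.293     14.07       1.1
  solve Keq expr → x = -0.1636; check Q = 0.5175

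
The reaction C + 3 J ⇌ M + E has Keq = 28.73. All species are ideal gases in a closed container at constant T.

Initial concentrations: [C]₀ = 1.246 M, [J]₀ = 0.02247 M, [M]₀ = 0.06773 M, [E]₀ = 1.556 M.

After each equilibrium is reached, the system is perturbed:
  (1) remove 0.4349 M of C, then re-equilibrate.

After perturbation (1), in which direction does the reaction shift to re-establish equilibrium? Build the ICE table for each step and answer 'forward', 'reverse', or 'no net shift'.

Direction: reverse

Q₀ = 7455 vs Keq = 28.73 ⇒ Q>K, reverse
Step 1:
                    C           J           M           E
  I             1.246     0.02247     0.06773       1.556
  C           0.03092     0.09276    -0.03092    -0.03092
  E             1.277      0.1152     0.03681       1.525
  solve Keq expr → x = -0.03092; check Q = 28.73
Then remove 0.4349 M of C.
Step 2:
                    C           J           M           E
  I             0.842      0.1152     0.03681       1.525
  C          0.003969     0.01191   -0.003969   -0.003969
  E             0.846      0.1271     0.03284       1.521
  solve Keq expr → x = -0.003969; check Q = 28.73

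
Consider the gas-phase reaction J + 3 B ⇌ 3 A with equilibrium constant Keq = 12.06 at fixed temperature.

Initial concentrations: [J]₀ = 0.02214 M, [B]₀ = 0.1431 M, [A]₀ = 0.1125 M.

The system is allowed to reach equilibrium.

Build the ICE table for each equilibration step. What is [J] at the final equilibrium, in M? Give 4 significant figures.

[J]_eq = 0.02535 M

Q₀ = 21.95 vs Keq = 12.06 ⇒ Q>K, reverse
Step 1:
                  J         B         A
  Initial   0.02214    0.1431    0.1125
  Change   0.003207  0.009621 -0.009621
  Equil     0.02535    0.1527    0.1029
  solve Keq expr → x = -0.003207; check Q = 12.06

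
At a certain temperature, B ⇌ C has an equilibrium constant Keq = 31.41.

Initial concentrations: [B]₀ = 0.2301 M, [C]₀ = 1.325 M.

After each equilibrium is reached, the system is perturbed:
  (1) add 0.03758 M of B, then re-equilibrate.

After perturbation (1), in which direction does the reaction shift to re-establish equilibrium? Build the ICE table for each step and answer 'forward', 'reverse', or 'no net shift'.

Q₀ = 5.758 vs Keq = 31.41 ⇒ Q<K, forward
Step 1:
                   B          C
  Initial     0.2301      1.325
  Change     -0.1821     0.1821
  Equil      0.04798      1.507
  solve Keq expr → x = 0.1821; check Q = 31.41
Then add 0.03758 M of B.
Step 2:
                   B          C
  Initial    0.08556      1.507
  Change    -0.03642    0.03642
  Equil      0.04914      1.544
  solve Keq expr → x = 0.03642; check Q = 31.41

Direction: forward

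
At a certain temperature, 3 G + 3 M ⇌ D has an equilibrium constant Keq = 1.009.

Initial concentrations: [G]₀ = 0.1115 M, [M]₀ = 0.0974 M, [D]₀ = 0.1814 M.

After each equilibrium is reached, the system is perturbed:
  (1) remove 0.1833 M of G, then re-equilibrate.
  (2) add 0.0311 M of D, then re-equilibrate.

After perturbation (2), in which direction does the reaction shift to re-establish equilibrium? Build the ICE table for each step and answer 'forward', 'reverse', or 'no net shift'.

Direction: reverse

Q₀ = 1.4162e+05 vs Keq = 1.009 ⇒ Q>K, reverse
Step 1:
                   G          M          D
  init        0.1115     0.0974     0.1814
  Δ           0.4532     0.4532    -0.1511
  eq          0.5647     0.5506    0.03033
  solve Keq expr → x = -0.1511; check Q = 1.009
Then remove 0.1833 M of G.
Step 2:
                   G          M          D
  init        0.3814     0.5506    0.03033
  Δ          0.04274    0.04274   -0.01425
  eq          0.4241     0.5933    0.01608
  solve Keq expr → x = -0.01425; check Q = 1.009
Then add 0.0311 M of D.
Step 3:
                   G          M          D
  init        0.4241     0.5933    0.04718
  Δ          0.05288    0.05288   -0.01763
  eq           0.477     0.6462    0.02956
  solve Keq expr → x = -0.01763; check Q = 1.009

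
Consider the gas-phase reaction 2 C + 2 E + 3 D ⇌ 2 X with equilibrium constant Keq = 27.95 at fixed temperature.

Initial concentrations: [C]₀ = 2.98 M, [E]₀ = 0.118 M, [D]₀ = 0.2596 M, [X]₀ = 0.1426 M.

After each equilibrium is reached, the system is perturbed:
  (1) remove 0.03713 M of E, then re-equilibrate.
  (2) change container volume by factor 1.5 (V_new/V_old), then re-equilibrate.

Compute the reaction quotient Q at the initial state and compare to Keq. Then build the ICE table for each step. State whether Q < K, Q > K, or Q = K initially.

Q₀ = 9.4; Q < K (proceeds forward)

Q₀ = 9.4 vs Keq = 27.95 ⇒ Q<K, forward
Step 1:
                    C           E           D           X
  init           2.98       0.118      0.2596      0.1426
  Δ          -0.02139    -0.02139    -0.03208     0.02139
  eq            2.959     0.09661      0.2275       0.164
  solve Keq expr → x = 0.01069; check Q = 27.95
Then remove 0.03713 M of E.
Step 2:
                    C           E           D           X
  init          2.959     0.05948      0.2275       0.164
  Δ            0.0156      0.0156      0.0234     -0.0156
  eq            2.974     0.07508      0.2509      0.1484
  solve Keq expr → x = -0.007801; check Q = 27.95
Then change container volume by factor 1.5 (V_new/V_old).
Step 3:
                    C           E           D           X
  init          1.983     0.05005      0.1673     0.09893
  Δ           0.02503     0.02503     0.03755    -0.02503
  eq            2.008     0.07509      0.2048     0.07389
  solve Keq expr → x = -0.01252; check Q = 27.95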